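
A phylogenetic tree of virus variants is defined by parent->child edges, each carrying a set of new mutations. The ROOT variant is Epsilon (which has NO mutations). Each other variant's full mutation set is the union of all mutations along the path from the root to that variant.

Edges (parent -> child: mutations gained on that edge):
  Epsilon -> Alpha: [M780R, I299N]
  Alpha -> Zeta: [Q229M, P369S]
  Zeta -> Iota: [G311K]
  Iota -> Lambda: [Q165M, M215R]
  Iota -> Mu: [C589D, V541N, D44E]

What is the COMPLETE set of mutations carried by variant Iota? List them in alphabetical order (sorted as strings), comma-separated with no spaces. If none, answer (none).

At Epsilon: gained [] -> total []
At Alpha: gained ['M780R', 'I299N'] -> total ['I299N', 'M780R']
At Zeta: gained ['Q229M', 'P369S'] -> total ['I299N', 'M780R', 'P369S', 'Q229M']
At Iota: gained ['G311K'] -> total ['G311K', 'I299N', 'M780R', 'P369S', 'Q229M']

Answer: G311K,I299N,M780R,P369S,Q229M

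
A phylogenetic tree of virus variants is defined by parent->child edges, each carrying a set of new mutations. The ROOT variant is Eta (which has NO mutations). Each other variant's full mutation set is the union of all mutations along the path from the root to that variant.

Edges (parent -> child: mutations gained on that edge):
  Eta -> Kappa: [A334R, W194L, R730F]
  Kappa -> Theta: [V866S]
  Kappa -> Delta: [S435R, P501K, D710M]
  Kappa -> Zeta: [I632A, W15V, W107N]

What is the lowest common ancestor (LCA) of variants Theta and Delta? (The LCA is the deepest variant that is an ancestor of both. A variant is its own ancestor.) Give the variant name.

Answer: Kappa

Derivation:
Path from root to Theta: Eta -> Kappa -> Theta
  ancestors of Theta: {Eta, Kappa, Theta}
Path from root to Delta: Eta -> Kappa -> Delta
  ancestors of Delta: {Eta, Kappa, Delta}
Common ancestors: {Eta, Kappa}
Walk up from Delta: Delta (not in ancestors of Theta), Kappa (in ancestors of Theta), Eta (in ancestors of Theta)
Deepest common ancestor (LCA) = Kappa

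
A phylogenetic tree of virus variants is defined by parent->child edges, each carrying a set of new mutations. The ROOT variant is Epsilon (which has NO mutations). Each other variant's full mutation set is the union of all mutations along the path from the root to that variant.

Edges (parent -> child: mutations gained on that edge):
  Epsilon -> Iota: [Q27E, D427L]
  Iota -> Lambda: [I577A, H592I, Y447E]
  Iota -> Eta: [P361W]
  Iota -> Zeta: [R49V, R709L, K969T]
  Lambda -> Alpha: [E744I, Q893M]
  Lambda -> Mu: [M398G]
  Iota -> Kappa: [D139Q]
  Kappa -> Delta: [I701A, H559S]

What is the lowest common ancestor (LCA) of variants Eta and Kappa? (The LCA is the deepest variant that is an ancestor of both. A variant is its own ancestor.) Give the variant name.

Answer: Iota

Derivation:
Path from root to Eta: Epsilon -> Iota -> Eta
  ancestors of Eta: {Epsilon, Iota, Eta}
Path from root to Kappa: Epsilon -> Iota -> Kappa
  ancestors of Kappa: {Epsilon, Iota, Kappa}
Common ancestors: {Epsilon, Iota}
Walk up from Kappa: Kappa (not in ancestors of Eta), Iota (in ancestors of Eta), Epsilon (in ancestors of Eta)
Deepest common ancestor (LCA) = Iota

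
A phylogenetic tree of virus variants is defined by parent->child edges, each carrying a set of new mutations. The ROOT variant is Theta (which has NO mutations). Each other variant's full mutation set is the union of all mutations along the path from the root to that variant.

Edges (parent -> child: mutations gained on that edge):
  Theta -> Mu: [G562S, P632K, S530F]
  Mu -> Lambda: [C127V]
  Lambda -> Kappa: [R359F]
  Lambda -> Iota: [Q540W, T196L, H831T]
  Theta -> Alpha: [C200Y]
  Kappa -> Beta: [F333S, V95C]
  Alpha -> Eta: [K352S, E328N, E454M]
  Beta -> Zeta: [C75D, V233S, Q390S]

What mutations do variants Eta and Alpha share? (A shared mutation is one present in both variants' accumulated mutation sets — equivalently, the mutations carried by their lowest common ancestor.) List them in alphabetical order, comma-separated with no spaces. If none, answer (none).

Accumulating mutations along path to Eta:
  At Theta: gained [] -> total []
  At Alpha: gained ['C200Y'] -> total ['C200Y']
  At Eta: gained ['K352S', 'E328N', 'E454M'] -> total ['C200Y', 'E328N', 'E454M', 'K352S']
Mutations(Eta) = ['C200Y', 'E328N', 'E454M', 'K352S']
Accumulating mutations along path to Alpha:
  At Theta: gained [] -> total []
  At Alpha: gained ['C200Y'] -> total ['C200Y']
Mutations(Alpha) = ['C200Y']
Intersection: ['C200Y', 'E328N', 'E454M', 'K352S'] ∩ ['C200Y'] = ['C200Y']

Answer: C200Y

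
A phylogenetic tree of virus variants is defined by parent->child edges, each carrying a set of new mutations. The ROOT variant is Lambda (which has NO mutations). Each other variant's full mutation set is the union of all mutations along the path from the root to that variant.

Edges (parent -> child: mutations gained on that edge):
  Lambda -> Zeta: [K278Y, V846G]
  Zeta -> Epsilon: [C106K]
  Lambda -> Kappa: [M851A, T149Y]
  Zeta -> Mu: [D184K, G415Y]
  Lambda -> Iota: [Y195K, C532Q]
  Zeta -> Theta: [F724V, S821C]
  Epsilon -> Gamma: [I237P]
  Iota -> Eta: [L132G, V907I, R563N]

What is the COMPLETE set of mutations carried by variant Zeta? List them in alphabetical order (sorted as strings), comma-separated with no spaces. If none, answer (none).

Answer: K278Y,V846G

Derivation:
At Lambda: gained [] -> total []
At Zeta: gained ['K278Y', 'V846G'] -> total ['K278Y', 'V846G']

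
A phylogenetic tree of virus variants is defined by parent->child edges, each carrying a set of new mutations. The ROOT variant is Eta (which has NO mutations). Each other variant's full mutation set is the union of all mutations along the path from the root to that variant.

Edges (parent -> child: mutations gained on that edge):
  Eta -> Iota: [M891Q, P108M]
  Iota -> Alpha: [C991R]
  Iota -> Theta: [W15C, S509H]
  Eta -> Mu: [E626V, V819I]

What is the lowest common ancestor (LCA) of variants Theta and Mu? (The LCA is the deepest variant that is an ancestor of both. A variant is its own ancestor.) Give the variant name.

Path from root to Theta: Eta -> Iota -> Theta
  ancestors of Theta: {Eta, Iota, Theta}
Path from root to Mu: Eta -> Mu
  ancestors of Mu: {Eta, Mu}
Common ancestors: {Eta}
Walk up from Mu: Mu (not in ancestors of Theta), Eta (in ancestors of Theta)
Deepest common ancestor (LCA) = Eta

Answer: Eta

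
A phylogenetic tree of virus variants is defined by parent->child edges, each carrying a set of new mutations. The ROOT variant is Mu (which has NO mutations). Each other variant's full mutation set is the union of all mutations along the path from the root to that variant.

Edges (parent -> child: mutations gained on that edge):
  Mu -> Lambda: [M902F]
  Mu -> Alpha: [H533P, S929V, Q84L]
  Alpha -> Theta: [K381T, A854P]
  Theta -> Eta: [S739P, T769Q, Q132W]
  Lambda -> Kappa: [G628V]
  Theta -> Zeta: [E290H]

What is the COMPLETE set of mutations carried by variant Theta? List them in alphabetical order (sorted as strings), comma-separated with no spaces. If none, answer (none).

Answer: A854P,H533P,K381T,Q84L,S929V

Derivation:
At Mu: gained [] -> total []
At Alpha: gained ['H533P', 'S929V', 'Q84L'] -> total ['H533P', 'Q84L', 'S929V']
At Theta: gained ['K381T', 'A854P'] -> total ['A854P', 'H533P', 'K381T', 'Q84L', 'S929V']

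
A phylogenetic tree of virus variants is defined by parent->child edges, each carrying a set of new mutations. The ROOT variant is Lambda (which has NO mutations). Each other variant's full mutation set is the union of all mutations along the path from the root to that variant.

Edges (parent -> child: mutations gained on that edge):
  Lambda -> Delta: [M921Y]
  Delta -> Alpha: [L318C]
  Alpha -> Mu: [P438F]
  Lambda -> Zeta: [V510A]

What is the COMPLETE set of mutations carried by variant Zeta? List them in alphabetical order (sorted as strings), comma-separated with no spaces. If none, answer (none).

Answer: V510A

Derivation:
At Lambda: gained [] -> total []
At Zeta: gained ['V510A'] -> total ['V510A']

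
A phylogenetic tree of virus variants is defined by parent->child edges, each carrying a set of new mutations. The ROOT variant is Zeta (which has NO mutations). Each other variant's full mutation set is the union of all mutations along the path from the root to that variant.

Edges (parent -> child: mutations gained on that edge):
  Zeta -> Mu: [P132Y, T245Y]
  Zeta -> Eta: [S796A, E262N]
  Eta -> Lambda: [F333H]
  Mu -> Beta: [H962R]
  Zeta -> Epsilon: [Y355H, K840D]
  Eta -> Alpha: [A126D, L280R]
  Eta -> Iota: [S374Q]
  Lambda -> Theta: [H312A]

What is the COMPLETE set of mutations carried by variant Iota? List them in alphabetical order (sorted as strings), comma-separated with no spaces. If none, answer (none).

Answer: E262N,S374Q,S796A

Derivation:
At Zeta: gained [] -> total []
At Eta: gained ['S796A', 'E262N'] -> total ['E262N', 'S796A']
At Iota: gained ['S374Q'] -> total ['E262N', 'S374Q', 'S796A']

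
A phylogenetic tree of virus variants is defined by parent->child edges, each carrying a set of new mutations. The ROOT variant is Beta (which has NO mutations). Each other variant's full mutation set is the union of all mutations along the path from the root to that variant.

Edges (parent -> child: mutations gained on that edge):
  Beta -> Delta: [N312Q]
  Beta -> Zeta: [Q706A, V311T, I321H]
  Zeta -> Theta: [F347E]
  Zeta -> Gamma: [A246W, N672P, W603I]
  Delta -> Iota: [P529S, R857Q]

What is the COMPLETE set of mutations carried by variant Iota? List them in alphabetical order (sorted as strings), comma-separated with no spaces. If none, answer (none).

Answer: N312Q,P529S,R857Q

Derivation:
At Beta: gained [] -> total []
At Delta: gained ['N312Q'] -> total ['N312Q']
At Iota: gained ['P529S', 'R857Q'] -> total ['N312Q', 'P529S', 'R857Q']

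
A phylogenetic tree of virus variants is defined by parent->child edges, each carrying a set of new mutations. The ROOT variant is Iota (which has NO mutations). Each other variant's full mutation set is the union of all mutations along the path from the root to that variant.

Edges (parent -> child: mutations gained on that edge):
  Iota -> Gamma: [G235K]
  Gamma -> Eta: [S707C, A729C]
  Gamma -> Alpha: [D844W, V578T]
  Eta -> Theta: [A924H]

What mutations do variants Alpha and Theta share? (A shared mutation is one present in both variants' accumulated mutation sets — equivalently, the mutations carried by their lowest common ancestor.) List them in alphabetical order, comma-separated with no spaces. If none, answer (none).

Accumulating mutations along path to Alpha:
  At Iota: gained [] -> total []
  At Gamma: gained ['G235K'] -> total ['G235K']
  At Alpha: gained ['D844W', 'V578T'] -> total ['D844W', 'G235K', 'V578T']
Mutations(Alpha) = ['D844W', 'G235K', 'V578T']
Accumulating mutations along path to Theta:
  At Iota: gained [] -> total []
  At Gamma: gained ['G235K'] -> total ['G235K']
  At Eta: gained ['S707C', 'A729C'] -> total ['A729C', 'G235K', 'S707C']
  At Theta: gained ['A924H'] -> total ['A729C', 'A924H', 'G235K', 'S707C']
Mutations(Theta) = ['A729C', 'A924H', 'G235K', 'S707C']
Intersection: ['D844W', 'G235K', 'V578T'] ∩ ['A729C', 'A924H', 'G235K', 'S707C'] = ['G235K']

Answer: G235K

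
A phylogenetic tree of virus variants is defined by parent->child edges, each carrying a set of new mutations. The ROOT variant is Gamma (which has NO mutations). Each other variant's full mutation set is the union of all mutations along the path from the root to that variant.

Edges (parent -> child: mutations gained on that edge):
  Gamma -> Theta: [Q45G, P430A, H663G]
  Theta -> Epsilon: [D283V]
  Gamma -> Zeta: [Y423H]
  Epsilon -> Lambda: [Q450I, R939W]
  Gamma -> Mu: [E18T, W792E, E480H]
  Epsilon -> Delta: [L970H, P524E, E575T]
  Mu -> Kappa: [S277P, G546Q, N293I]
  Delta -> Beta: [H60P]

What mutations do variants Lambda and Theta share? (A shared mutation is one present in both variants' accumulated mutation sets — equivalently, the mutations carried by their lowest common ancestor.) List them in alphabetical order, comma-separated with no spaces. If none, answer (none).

Accumulating mutations along path to Lambda:
  At Gamma: gained [] -> total []
  At Theta: gained ['Q45G', 'P430A', 'H663G'] -> total ['H663G', 'P430A', 'Q45G']
  At Epsilon: gained ['D283V'] -> total ['D283V', 'H663G', 'P430A', 'Q45G']
  At Lambda: gained ['Q450I', 'R939W'] -> total ['D283V', 'H663G', 'P430A', 'Q450I', 'Q45G', 'R939W']
Mutations(Lambda) = ['D283V', 'H663G', 'P430A', 'Q450I', 'Q45G', 'R939W']
Accumulating mutations along path to Theta:
  At Gamma: gained [] -> total []
  At Theta: gained ['Q45G', 'P430A', 'H663G'] -> total ['H663G', 'P430A', 'Q45G']
Mutations(Theta) = ['H663G', 'P430A', 'Q45G']
Intersection: ['D283V', 'H663G', 'P430A', 'Q450I', 'Q45G', 'R939W'] ∩ ['H663G', 'P430A', 'Q45G'] = ['H663G', 'P430A', 'Q45G']

Answer: H663G,P430A,Q45G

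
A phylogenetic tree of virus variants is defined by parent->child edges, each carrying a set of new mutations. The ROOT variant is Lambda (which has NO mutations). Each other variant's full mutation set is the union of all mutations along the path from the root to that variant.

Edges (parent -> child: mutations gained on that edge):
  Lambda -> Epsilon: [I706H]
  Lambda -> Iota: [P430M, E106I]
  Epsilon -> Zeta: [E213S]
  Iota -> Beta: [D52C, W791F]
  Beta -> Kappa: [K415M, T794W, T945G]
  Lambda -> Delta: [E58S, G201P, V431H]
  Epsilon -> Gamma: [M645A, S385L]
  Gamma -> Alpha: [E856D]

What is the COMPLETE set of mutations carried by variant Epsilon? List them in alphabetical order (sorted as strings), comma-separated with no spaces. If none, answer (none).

Answer: I706H

Derivation:
At Lambda: gained [] -> total []
At Epsilon: gained ['I706H'] -> total ['I706H']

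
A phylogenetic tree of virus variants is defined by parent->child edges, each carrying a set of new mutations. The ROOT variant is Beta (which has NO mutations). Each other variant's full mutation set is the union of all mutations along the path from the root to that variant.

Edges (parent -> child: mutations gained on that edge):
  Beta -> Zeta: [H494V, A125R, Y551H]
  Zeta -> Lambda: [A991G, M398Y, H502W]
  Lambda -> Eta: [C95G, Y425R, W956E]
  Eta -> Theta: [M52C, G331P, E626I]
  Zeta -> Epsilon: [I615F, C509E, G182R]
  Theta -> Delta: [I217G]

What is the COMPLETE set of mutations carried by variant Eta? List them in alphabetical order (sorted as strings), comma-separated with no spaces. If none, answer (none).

Answer: A125R,A991G,C95G,H494V,H502W,M398Y,W956E,Y425R,Y551H

Derivation:
At Beta: gained [] -> total []
At Zeta: gained ['H494V', 'A125R', 'Y551H'] -> total ['A125R', 'H494V', 'Y551H']
At Lambda: gained ['A991G', 'M398Y', 'H502W'] -> total ['A125R', 'A991G', 'H494V', 'H502W', 'M398Y', 'Y551H']
At Eta: gained ['C95G', 'Y425R', 'W956E'] -> total ['A125R', 'A991G', 'C95G', 'H494V', 'H502W', 'M398Y', 'W956E', 'Y425R', 'Y551H']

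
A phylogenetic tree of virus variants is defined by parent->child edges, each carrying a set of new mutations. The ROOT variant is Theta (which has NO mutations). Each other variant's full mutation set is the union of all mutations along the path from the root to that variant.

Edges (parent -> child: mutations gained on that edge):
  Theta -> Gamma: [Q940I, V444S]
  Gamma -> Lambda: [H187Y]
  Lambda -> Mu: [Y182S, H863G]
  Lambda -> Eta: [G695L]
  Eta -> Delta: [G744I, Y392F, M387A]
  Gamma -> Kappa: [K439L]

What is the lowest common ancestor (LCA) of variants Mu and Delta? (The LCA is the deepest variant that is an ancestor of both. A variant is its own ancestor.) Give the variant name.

Path from root to Mu: Theta -> Gamma -> Lambda -> Mu
  ancestors of Mu: {Theta, Gamma, Lambda, Mu}
Path from root to Delta: Theta -> Gamma -> Lambda -> Eta -> Delta
  ancestors of Delta: {Theta, Gamma, Lambda, Eta, Delta}
Common ancestors: {Theta, Gamma, Lambda}
Walk up from Delta: Delta (not in ancestors of Mu), Eta (not in ancestors of Mu), Lambda (in ancestors of Mu), Gamma (in ancestors of Mu), Theta (in ancestors of Mu)
Deepest common ancestor (LCA) = Lambda

Answer: Lambda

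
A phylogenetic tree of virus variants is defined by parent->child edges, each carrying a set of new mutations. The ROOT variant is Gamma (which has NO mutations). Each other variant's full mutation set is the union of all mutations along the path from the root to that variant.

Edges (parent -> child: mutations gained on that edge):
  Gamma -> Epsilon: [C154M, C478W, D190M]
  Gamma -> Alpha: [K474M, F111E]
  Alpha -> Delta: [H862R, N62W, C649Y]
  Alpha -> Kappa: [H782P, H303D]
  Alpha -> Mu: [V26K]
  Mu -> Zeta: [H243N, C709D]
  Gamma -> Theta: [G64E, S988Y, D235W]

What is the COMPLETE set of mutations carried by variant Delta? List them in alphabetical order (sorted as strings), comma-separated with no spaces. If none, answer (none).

At Gamma: gained [] -> total []
At Alpha: gained ['K474M', 'F111E'] -> total ['F111E', 'K474M']
At Delta: gained ['H862R', 'N62W', 'C649Y'] -> total ['C649Y', 'F111E', 'H862R', 'K474M', 'N62W']

Answer: C649Y,F111E,H862R,K474M,N62W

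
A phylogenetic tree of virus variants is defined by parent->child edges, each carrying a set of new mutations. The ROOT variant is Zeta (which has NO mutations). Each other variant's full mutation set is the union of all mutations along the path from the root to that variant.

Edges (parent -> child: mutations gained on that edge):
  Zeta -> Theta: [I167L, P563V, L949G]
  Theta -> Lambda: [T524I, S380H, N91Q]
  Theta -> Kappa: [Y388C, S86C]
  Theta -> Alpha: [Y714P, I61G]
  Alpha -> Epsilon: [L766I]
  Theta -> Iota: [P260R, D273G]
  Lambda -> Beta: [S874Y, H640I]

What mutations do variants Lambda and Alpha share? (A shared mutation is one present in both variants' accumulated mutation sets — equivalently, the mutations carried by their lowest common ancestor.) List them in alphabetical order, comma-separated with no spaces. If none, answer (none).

Answer: I167L,L949G,P563V

Derivation:
Accumulating mutations along path to Lambda:
  At Zeta: gained [] -> total []
  At Theta: gained ['I167L', 'P563V', 'L949G'] -> total ['I167L', 'L949G', 'P563V']
  At Lambda: gained ['T524I', 'S380H', 'N91Q'] -> total ['I167L', 'L949G', 'N91Q', 'P563V', 'S380H', 'T524I']
Mutations(Lambda) = ['I167L', 'L949G', 'N91Q', 'P563V', 'S380H', 'T524I']
Accumulating mutations along path to Alpha:
  At Zeta: gained [] -> total []
  At Theta: gained ['I167L', 'P563V', 'L949G'] -> total ['I167L', 'L949G', 'P563V']
  At Alpha: gained ['Y714P', 'I61G'] -> total ['I167L', 'I61G', 'L949G', 'P563V', 'Y714P']
Mutations(Alpha) = ['I167L', 'I61G', 'L949G', 'P563V', 'Y714P']
Intersection: ['I167L', 'L949G', 'N91Q', 'P563V', 'S380H', 'T524I'] ∩ ['I167L', 'I61G', 'L949G', 'P563V', 'Y714P'] = ['I167L', 'L949G', 'P563V']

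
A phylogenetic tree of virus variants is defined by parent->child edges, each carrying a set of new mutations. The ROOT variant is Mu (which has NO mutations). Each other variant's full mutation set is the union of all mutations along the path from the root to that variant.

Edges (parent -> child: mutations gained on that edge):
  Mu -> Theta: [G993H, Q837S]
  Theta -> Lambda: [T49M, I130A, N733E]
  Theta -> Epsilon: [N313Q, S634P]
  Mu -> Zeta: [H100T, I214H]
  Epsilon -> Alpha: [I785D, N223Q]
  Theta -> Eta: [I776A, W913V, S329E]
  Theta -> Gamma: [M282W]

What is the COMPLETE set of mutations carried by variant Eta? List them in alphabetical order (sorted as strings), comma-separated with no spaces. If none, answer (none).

At Mu: gained [] -> total []
At Theta: gained ['G993H', 'Q837S'] -> total ['G993H', 'Q837S']
At Eta: gained ['I776A', 'W913V', 'S329E'] -> total ['G993H', 'I776A', 'Q837S', 'S329E', 'W913V']

Answer: G993H,I776A,Q837S,S329E,W913V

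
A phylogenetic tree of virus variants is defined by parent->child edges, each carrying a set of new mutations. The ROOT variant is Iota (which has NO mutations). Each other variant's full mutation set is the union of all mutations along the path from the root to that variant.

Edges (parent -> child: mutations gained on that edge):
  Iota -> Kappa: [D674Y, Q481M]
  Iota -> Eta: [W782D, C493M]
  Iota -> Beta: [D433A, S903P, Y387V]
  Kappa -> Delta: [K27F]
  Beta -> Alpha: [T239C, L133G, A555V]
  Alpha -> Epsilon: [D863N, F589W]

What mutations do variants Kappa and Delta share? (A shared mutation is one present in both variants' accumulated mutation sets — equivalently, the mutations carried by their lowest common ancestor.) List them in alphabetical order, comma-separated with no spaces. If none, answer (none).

Accumulating mutations along path to Kappa:
  At Iota: gained [] -> total []
  At Kappa: gained ['D674Y', 'Q481M'] -> total ['D674Y', 'Q481M']
Mutations(Kappa) = ['D674Y', 'Q481M']
Accumulating mutations along path to Delta:
  At Iota: gained [] -> total []
  At Kappa: gained ['D674Y', 'Q481M'] -> total ['D674Y', 'Q481M']
  At Delta: gained ['K27F'] -> total ['D674Y', 'K27F', 'Q481M']
Mutations(Delta) = ['D674Y', 'K27F', 'Q481M']
Intersection: ['D674Y', 'Q481M'] ∩ ['D674Y', 'K27F', 'Q481M'] = ['D674Y', 'Q481M']

Answer: D674Y,Q481M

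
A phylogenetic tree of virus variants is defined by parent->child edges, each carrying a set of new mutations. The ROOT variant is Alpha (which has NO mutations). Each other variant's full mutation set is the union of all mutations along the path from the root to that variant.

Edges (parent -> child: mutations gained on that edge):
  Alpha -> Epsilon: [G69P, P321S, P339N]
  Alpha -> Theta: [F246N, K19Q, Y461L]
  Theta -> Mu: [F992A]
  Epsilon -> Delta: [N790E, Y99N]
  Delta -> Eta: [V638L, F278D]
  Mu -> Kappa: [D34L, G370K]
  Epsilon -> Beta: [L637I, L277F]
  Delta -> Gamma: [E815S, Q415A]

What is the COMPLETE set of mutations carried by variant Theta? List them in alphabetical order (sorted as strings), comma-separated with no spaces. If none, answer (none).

Answer: F246N,K19Q,Y461L

Derivation:
At Alpha: gained [] -> total []
At Theta: gained ['F246N', 'K19Q', 'Y461L'] -> total ['F246N', 'K19Q', 'Y461L']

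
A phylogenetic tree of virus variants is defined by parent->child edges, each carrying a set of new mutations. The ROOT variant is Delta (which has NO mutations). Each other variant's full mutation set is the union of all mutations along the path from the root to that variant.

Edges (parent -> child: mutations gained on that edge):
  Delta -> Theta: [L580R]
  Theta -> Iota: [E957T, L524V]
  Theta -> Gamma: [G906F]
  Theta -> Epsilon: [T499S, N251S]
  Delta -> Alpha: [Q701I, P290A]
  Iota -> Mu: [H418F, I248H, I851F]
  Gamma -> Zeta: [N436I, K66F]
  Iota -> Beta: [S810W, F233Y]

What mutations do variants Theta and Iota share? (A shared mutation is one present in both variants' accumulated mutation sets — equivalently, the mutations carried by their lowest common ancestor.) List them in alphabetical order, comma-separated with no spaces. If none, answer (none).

Answer: L580R

Derivation:
Accumulating mutations along path to Theta:
  At Delta: gained [] -> total []
  At Theta: gained ['L580R'] -> total ['L580R']
Mutations(Theta) = ['L580R']
Accumulating mutations along path to Iota:
  At Delta: gained [] -> total []
  At Theta: gained ['L580R'] -> total ['L580R']
  At Iota: gained ['E957T', 'L524V'] -> total ['E957T', 'L524V', 'L580R']
Mutations(Iota) = ['E957T', 'L524V', 'L580R']
Intersection: ['L580R'] ∩ ['E957T', 'L524V', 'L580R'] = ['L580R']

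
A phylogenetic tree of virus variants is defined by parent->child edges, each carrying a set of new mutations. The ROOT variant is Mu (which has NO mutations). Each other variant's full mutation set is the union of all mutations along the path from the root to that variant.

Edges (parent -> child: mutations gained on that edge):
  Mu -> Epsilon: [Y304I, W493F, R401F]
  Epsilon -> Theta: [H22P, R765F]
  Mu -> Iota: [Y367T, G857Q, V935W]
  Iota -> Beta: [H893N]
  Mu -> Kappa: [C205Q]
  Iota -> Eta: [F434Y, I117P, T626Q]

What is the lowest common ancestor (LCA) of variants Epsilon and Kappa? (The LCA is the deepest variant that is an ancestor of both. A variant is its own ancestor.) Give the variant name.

Answer: Mu

Derivation:
Path from root to Epsilon: Mu -> Epsilon
  ancestors of Epsilon: {Mu, Epsilon}
Path from root to Kappa: Mu -> Kappa
  ancestors of Kappa: {Mu, Kappa}
Common ancestors: {Mu}
Walk up from Kappa: Kappa (not in ancestors of Epsilon), Mu (in ancestors of Epsilon)
Deepest common ancestor (LCA) = Mu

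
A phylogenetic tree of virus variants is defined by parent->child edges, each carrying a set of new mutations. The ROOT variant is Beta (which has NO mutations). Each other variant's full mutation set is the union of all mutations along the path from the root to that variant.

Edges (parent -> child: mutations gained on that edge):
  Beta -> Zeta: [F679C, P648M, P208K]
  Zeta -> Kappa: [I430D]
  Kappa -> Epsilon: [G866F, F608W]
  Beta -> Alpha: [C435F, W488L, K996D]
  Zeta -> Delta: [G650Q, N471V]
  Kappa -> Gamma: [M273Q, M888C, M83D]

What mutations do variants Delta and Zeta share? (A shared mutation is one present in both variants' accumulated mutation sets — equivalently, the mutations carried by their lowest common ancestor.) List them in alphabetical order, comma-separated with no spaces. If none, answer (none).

Answer: F679C,P208K,P648M

Derivation:
Accumulating mutations along path to Delta:
  At Beta: gained [] -> total []
  At Zeta: gained ['F679C', 'P648M', 'P208K'] -> total ['F679C', 'P208K', 'P648M']
  At Delta: gained ['G650Q', 'N471V'] -> total ['F679C', 'G650Q', 'N471V', 'P208K', 'P648M']
Mutations(Delta) = ['F679C', 'G650Q', 'N471V', 'P208K', 'P648M']
Accumulating mutations along path to Zeta:
  At Beta: gained [] -> total []
  At Zeta: gained ['F679C', 'P648M', 'P208K'] -> total ['F679C', 'P208K', 'P648M']
Mutations(Zeta) = ['F679C', 'P208K', 'P648M']
Intersection: ['F679C', 'G650Q', 'N471V', 'P208K', 'P648M'] ∩ ['F679C', 'P208K', 'P648M'] = ['F679C', 'P208K', 'P648M']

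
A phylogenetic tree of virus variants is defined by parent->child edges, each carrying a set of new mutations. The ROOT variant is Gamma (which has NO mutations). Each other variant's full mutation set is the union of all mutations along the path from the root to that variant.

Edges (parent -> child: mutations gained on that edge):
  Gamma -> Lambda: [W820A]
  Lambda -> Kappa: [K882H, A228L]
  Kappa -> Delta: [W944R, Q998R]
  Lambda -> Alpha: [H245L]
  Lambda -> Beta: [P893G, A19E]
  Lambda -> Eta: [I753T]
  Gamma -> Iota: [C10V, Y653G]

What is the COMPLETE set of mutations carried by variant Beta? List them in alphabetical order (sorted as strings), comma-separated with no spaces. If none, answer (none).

Answer: A19E,P893G,W820A

Derivation:
At Gamma: gained [] -> total []
At Lambda: gained ['W820A'] -> total ['W820A']
At Beta: gained ['P893G', 'A19E'] -> total ['A19E', 'P893G', 'W820A']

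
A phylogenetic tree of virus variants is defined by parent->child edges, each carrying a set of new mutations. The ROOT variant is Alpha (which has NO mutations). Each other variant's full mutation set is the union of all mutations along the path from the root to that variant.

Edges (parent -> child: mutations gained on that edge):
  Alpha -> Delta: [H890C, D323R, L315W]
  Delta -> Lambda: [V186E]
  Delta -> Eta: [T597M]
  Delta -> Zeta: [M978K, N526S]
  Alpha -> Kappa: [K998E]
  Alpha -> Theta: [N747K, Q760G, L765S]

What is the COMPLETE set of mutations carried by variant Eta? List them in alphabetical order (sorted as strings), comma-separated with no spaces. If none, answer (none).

At Alpha: gained [] -> total []
At Delta: gained ['H890C', 'D323R', 'L315W'] -> total ['D323R', 'H890C', 'L315W']
At Eta: gained ['T597M'] -> total ['D323R', 'H890C', 'L315W', 'T597M']

Answer: D323R,H890C,L315W,T597M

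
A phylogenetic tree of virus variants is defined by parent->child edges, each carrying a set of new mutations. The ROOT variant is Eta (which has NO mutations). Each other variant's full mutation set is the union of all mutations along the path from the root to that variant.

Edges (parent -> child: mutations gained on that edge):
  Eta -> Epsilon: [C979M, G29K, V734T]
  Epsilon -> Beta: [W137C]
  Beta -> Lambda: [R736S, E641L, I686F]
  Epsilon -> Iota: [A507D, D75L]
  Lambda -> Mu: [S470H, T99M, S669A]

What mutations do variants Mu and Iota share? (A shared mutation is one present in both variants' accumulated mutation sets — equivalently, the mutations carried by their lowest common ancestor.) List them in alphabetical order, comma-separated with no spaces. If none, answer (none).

Answer: C979M,G29K,V734T

Derivation:
Accumulating mutations along path to Mu:
  At Eta: gained [] -> total []
  At Epsilon: gained ['C979M', 'G29K', 'V734T'] -> total ['C979M', 'G29K', 'V734T']
  At Beta: gained ['W137C'] -> total ['C979M', 'G29K', 'V734T', 'W137C']
  At Lambda: gained ['R736S', 'E641L', 'I686F'] -> total ['C979M', 'E641L', 'G29K', 'I686F', 'R736S', 'V734T', 'W137C']
  At Mu: gained ['S470H', 'T99M', 'S669A'] -> total ['C979M', 'E641L', 'G29K', 'I686F', 'R736S', 'S470H', 'S669A', 'T99M', 'V734T', 'W137C']
Mutations(Mu) = ['C979M', 'E641L', 'G29K', 'I686F', 'R736S', 'S470H', 'S669A', 'T99M', 'V734T', 'W137C']
Accumulating mutations along path to Iota:
  At Eta: gained [] -> total []
  At Epsilon: gained ['C979M', 'G29K', 'V734T'] -> total ['C979M', 'G29K', 'V734T']
  At Iota: gained ['A507D', 'D75L'] -> total ['A507D', 'C979M', 'D75L', 'G29K', 'V734T']
Mutations(Iota) = ['A507D', 'C979M', 'D75L', 'G29K', 'V734T']
Intersection: ['C979M', 'E641L', 'G29K', 'I686F', 'R736S', 'S470H', 'S669A', 'T99M', 'V734T', 'W137C'] ∩ ['A507D', 'C979M', 'D75L', 'G29K', 'V734T'] = ['C979M', 'G29K', 'V734T']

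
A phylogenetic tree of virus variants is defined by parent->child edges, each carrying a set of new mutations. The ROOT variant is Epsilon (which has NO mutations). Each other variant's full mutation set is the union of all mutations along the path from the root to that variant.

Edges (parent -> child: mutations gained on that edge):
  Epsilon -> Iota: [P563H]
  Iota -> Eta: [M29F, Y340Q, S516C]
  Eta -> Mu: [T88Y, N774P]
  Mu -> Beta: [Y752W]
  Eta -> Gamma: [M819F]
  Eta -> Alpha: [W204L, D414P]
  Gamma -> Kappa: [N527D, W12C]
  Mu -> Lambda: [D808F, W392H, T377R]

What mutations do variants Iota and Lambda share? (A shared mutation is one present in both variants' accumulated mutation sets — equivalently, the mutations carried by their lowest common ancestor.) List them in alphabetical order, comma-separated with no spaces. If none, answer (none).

Answer: P563H

Derivation:
Accumulating mutations along path to Iota:
  At Epsilon: gained [] -> total []
  At Iota: gained ['P563H'] -> total ['P563H']
Mutations(Iota) = ['P563H']
Accumulating mutations along path to Lambda:
  At Epsilon: gained [] -> total []
  At Iota: gained ['P563H'] -> total ['P563H']
  At Eta: gained ['M29F', 'Y340Q', 'S516C'] -> total ['M29F', 'P563H', 'S516C', 'Y340Q']
  At Mu: gained ['T88Y', 'N774P'] -> total ['M29F', 'N774P', 'P563H', 'S516C', 'T88Y', 'Y340Q']
  At Lambda: gained ['D808F', 'W392H', 'T377R'] -> total ['D808F', 'M29F', 'N774P', 'P563H', 'S516C', 'T377R', 'T88Y', 'W392H', 'Y340Q']
Mutations(Lambda) = ['D808F', 'M29F', 'N774P', 'P563H', 'S516C', 'T377R', 'T88Y', 'W392H', 'Y340Q']
Intersection: ['P563H'] ∩ ['D808F', 'M29F', 'N774P', 'P563H', 'S516C', 'T377R', 'T88Y', 'W392H', 'Y340Q'] = ['P563H']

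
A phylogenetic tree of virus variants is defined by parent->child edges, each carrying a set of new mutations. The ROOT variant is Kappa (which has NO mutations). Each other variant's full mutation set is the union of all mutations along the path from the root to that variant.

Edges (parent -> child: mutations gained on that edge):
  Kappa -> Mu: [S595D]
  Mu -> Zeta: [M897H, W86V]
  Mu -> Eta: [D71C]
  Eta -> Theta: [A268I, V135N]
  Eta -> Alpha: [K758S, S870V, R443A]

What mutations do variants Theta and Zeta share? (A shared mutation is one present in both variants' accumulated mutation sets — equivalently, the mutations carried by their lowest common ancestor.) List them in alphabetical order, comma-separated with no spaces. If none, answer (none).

Answer: S595D

Derivation:
Accumulating mutations along path to Theta:
  At Kappa: gained [] -> total []
  At Mu: gained ['S595D'] -> total ['S595D']
  At Eta: gained ['D71C'] -> total ['D71C', 'S595D']
  At Theta: gained ['A268I', 'V135N'] -> total ['A268I', 'D71C', 'S595D', 'V135N']
Mutations(Theta) = ['A268I', 'D71C', 'S595D', 'V135N']
Accumulating mutations along path to Zeta:
  At Kappa: gained [] -> total []
  At Mu: gained ['S595D'] -> total ['S595D']
  At Zeta: gained ['M897H', 'W86V'] -> total ['M897H', 'S595D', 'W86V']
Mutations(Zeta) = ['M897H', 'S595D', 'W86V']
Intersection: ['A268I', 'D71C', 'S595D', 'V135N'] ∩ ['M897H', 'S595D', 'W86V'] = ['S595D']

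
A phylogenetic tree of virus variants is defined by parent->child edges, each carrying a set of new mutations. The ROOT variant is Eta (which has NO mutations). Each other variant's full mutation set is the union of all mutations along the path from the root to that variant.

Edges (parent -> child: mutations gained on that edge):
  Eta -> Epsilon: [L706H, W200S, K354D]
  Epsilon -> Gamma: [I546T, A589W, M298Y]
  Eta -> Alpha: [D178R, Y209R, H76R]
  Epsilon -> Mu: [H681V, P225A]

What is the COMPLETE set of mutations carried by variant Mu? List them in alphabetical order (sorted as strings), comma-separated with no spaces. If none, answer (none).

At Eta: gained [] -> total []
At Epsilon: gained ['L706H', 'W200S', 'K354D'] -> total ['K354D', 'L706H', 'W200S']
At Mu: gained ['H681V', 'P225A'] -> total ['H681V', 'K354D', 'L706H', 'P225A', 'W200S']

Answer: H681V,K354D,L706H,P225A,W200S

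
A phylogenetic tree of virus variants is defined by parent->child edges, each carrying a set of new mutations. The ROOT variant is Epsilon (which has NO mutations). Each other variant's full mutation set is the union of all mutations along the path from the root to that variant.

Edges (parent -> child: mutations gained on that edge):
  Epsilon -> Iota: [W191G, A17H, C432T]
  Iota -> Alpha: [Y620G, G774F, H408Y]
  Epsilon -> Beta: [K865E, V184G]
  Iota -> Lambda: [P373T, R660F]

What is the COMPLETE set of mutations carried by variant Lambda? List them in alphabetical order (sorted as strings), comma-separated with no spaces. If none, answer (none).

Answer: A17H,C432T,P373T,R660F,W191G

Derivation:
At Epsilon: gained [] -> total []
At Iota: gained ['W191G', 'A17H', 'C432T'] -> total ['A17H', 'C432T', 'W191G']
At Lambda: gained ['P373T', 'R660F'] -> total ['A17H', 'C432T', 'P373T', 'R660F', 'W191G']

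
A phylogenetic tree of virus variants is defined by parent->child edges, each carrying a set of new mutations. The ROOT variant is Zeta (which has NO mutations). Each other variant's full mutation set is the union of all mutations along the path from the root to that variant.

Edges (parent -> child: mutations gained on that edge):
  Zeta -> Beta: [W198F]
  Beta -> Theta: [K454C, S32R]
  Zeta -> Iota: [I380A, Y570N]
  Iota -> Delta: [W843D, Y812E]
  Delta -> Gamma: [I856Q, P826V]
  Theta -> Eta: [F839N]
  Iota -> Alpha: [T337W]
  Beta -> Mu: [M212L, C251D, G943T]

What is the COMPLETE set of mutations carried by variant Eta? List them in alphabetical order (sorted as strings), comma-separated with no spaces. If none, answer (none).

At Zeta: gained [] -> total []
At Beta: gained ['W198F'] -> total ['W198F']
At Theta: gained ['K454C', 'S32R'] -> total ['K454C', 'S32R', 'W198F']
At Eta: gained ['F839N'] -> total ['F839N', 'K454C', 'S32R', 'W198F']

Answer: F839N,K454C,S32R,W198F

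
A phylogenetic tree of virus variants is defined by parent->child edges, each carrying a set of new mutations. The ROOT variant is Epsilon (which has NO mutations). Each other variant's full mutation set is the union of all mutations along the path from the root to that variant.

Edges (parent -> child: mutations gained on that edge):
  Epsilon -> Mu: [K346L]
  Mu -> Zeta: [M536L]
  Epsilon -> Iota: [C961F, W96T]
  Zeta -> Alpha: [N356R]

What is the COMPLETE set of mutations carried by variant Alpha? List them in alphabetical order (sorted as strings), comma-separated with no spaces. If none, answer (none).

Answer: K346L,M536L,N356R

Derivation:
At Epsilon: gained [] -> total []
At Mu: gained ['K346L'] -> total ['K346L']
At Zeta: gained ['M536L'] -> total ['K346L', 'M536L']
At Alpha: gained ['N356R'] -> total ['K346L', 'M536L', 'N356R']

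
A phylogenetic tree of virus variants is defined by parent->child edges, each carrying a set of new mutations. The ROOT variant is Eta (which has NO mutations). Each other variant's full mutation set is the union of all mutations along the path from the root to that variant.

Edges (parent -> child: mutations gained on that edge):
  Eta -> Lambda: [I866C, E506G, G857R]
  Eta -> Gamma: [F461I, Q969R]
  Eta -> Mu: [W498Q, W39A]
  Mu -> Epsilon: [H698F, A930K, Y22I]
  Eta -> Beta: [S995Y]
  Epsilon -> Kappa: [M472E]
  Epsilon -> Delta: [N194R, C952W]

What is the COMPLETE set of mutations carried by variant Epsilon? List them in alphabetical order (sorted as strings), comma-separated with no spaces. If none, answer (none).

Answer: A930K,H698F,W39A,W498Q,Y22I

Derivation:
At Eta: gained [] -> total []
At Mu: gained ['W498Q', 'W39A'] -> total ['W39A', 'W498Q']
At Epsilon: gained ['H698F', 'A930K', 'Y22I'] -> total ['A930K', 'H698F', 'W39A', 'W498Q', 'Y22I']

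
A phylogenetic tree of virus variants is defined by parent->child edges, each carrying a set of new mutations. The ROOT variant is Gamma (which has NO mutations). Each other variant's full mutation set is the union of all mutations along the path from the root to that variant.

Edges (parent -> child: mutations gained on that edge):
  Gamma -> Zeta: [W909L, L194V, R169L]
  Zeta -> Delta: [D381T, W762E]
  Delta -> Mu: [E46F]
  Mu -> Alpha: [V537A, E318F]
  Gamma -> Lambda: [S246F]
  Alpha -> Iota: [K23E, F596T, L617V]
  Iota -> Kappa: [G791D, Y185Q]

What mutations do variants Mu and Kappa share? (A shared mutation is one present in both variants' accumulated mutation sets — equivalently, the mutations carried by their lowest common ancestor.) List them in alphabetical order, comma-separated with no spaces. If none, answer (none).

Answer: D381T,E46F,L194V,R169L,W762E,W909L

Derivation:
Accumulating mutations along path to Mu:
  At Gamma: gained [] -> total []
  At Zeta: gained ['W909L', 'L194V', 'R169L'] -> total ['L194V', 'R169L', 'W909L']
  At Delta: gained ['D381T', 'W762E'] -> total ['D381T', 'L194V', 'R169L', 'W762E', 'W909L']
  At Mu: gained ['E46F'] -> total ['D381T', 'E46F', 'L194V', 'R169L', 'W762E', 'W909L']
Mutations(Mu) = ['D381T', 'E46F', 'L194V', 'R169L', 'W762E', 'W909L']
Accumulating mutations along path to Kappa:
  At Gamma: gained [] -> total []
  At Zeta: gained ['W909L', 'L194V', 'R169L'] -> total ['L194V', 'R169L', 'W909L']
  At Delta: gained ['D381T', 'W762E'] -> total ['D381T', 'L194V', 'R169L', 'W762E', 'W909L']
  At Mu: gained ['E46F'] -> total ['D381T', 'E46F', 'L194V', 'R169L', 'W762E', 'W909L']
  At Alpha: gained ['V537A', 'E318F'] -> total ['D381T', 'E318F', 'E46F', 'L194V', 'R169L', 'V537A', 'W762E', 'W909L']
  At Iota: gained ['K23E', 'F596T', 'L617V'] -> total ['D381T', 'E318F', 'E46F', 'F596T', 'K23E', 'L194V', 'L617V', 'R169L', 'V537A', 'W762E', 'W909L']
  At Kappa: gained ['G791D', 'Y185Q'] -> total ['D381T', 'E318F', 'E46F', 'F596T', 'G791D', 'K23E', 'L194V', 'L617V', 'R169L', 'V537A', 'W762E', 'W909L', 'Y185Q']
Mutations(Kappa) = ['D381T', 'E318F', 'E46F', 'F596T', 'G791D', 'K23E', 'L194V', 'L617V', 'R169L', 'V537A', 'W762E', 'W909L', 'Y185Q']
Intersection: ['D381T', 'E46F', 'L194V', 'R169L', 'W762E', 'W909L'] ∩ ['D381T', 'E318F', 'E46F', 'F596T', 'G791D', 'K23E', 'L194V', 'L617V', 'R169L', 'V537A', 'W762E', 'W909L', 'Y185Q'] = ['D381T', 'E46F', 'L194V', 'R169L', 'W762E', 'W909L']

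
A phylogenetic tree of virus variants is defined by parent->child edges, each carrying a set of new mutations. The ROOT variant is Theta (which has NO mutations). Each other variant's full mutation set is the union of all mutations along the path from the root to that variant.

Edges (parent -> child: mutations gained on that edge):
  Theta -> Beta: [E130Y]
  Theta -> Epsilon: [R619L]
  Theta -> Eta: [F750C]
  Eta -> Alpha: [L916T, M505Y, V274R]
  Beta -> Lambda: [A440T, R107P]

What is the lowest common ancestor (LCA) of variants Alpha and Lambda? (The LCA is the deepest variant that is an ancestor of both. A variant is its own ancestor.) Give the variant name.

Answer: Theta

Derivation:
Path from root to Alpha: Theta -> Eta -> Alpha
  ancestors of Alpha: {Theta, Eta, Alpha}
Path from root to Lambda: Theta -> Beta -> Lambda
  ancestors of Lambda: {Theta, Beta, Lambda}
Common ancestors: {Theta}
Walk up from Lambda: Lambda (not in ancestors of Alpha), Beta (not in ancestors of Alpha), Theta (in ancestors of Alpha)
Deepest common ancestor (LCA) = Theta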